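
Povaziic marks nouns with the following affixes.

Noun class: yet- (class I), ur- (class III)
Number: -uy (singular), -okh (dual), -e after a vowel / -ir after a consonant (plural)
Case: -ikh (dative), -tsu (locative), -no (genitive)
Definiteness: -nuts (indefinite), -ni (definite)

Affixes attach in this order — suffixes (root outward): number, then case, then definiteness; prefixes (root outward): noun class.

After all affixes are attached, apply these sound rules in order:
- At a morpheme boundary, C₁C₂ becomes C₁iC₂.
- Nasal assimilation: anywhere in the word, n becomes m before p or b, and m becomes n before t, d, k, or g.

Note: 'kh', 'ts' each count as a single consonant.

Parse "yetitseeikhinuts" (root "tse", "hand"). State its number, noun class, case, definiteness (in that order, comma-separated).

Segment: yet-tse-e-ikh-nuts.
number: -e/ir → plural.
noun class: yet- → class I.
case: -ikh → dative.
definiteness: -nuts → indefinite.

plural, class I, dative, indefinite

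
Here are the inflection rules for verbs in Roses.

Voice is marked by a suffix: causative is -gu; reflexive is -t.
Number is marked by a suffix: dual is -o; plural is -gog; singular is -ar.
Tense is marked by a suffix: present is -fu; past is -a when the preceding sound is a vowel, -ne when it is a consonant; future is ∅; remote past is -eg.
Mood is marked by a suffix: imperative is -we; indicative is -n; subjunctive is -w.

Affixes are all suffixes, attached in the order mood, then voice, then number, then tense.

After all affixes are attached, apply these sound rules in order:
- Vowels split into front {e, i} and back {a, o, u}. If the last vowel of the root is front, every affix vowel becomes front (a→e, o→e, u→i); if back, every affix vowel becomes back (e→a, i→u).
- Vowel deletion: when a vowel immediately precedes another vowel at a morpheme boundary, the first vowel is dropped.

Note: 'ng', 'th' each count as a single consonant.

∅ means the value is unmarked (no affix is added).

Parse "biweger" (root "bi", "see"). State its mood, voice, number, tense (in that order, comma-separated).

imperative, causative, singular, future

Segment: bi-we-gu-ar.
mood: -we → imperative.
voice: -gu → causative.
number: -ar → singular.
tense: ∅ → future.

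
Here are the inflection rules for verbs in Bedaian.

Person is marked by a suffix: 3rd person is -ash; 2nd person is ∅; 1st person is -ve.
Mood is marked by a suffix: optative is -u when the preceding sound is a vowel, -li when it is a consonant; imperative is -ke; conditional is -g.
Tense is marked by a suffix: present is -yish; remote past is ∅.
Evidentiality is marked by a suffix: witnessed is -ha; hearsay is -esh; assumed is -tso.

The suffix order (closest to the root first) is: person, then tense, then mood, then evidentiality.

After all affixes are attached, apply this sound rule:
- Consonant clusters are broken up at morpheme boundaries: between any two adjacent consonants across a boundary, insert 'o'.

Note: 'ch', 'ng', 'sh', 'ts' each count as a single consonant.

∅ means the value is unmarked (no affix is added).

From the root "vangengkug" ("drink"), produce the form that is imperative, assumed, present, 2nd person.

vangengkugoyishoketso

person = 2nd person: zero marking, form stays vangengkug.
Attach tense present -yish → vangengkugyish.
Attach mood imperative -ke → vangengkugyishke.
Attach evidentiality assumed -tso → vangengkugyishketso.
Apply epenthesis: vangengkugyishketso → vangengkugoyishoketso.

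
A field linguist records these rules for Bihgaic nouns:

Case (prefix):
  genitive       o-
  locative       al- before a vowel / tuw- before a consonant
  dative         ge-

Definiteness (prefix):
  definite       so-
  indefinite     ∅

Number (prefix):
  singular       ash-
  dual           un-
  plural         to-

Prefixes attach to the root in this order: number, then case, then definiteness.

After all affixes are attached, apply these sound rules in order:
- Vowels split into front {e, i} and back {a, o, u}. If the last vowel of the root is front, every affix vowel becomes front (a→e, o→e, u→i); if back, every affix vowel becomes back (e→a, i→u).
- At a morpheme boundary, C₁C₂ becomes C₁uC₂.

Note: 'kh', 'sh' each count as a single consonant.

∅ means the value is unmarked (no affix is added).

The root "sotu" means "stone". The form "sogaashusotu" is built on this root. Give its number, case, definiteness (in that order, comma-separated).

Segment: so-ge-ash-sotu.
number: ash- → singular.
case: ge- → dative.
definiteness: so- → definite.

singular, dative, definite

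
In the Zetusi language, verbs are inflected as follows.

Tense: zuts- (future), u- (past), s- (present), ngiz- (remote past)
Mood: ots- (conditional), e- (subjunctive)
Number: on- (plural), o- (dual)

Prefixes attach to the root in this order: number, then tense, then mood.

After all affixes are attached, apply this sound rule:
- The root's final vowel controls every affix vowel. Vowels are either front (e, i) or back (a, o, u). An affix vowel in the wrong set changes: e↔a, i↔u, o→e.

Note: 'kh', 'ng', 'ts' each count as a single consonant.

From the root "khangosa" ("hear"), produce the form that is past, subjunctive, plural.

auonkhangosa

Attach number plural on- → onkhangosa.
Attach tense past u- → uonkhangosa.
Attach mood subjunctive e- → euonkhangosa.
Apply vowel harmony: euonkhangosa → auonkhangosa.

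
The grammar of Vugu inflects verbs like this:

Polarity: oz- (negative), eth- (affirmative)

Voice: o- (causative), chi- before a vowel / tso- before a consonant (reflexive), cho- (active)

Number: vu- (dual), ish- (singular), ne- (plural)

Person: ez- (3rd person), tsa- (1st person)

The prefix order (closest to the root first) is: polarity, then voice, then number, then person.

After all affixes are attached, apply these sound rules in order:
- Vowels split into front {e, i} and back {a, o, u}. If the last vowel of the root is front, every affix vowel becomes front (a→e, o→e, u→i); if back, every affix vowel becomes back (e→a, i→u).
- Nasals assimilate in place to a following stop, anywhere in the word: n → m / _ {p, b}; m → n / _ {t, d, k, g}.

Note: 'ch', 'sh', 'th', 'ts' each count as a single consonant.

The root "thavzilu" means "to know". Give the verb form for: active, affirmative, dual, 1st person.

Attach polarity affirmative eth- → eththavzilu.
Attach voice active cho- → choeththavzilu.
Attach number dual vu- → vuchoeththavzilu.
Attach person 1st person tsa- → tsavuchoeththavzilu.
Apply vowel harmony: tsavuchoeththavzilu → tsavuchoaththavzilu.
Nasal assimilation: no change.

tsavuchoaththavzilu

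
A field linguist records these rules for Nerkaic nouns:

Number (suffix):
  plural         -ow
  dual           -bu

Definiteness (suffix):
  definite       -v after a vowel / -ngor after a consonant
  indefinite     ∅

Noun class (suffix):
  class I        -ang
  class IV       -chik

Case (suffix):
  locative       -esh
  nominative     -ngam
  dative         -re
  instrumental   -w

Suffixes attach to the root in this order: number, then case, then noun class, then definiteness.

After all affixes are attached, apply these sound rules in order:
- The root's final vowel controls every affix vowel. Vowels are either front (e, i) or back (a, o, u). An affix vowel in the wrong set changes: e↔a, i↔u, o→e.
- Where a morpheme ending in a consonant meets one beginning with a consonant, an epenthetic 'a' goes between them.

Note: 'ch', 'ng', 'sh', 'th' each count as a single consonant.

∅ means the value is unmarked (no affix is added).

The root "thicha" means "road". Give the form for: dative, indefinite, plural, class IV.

thichaowarachuk

Attach number plural -ow → thichaow.
Attach case dative -re → thichaowre.
Attach noun class class IV -chik → thichaowrechik.
definiteness = indefinite: zero marking, form stays thichaowrechik.
Apply vowel harmony: thichaowrechik → thichaowrachuk.
Apply epenthesis: thichaowrachuk → thichaowarachuk.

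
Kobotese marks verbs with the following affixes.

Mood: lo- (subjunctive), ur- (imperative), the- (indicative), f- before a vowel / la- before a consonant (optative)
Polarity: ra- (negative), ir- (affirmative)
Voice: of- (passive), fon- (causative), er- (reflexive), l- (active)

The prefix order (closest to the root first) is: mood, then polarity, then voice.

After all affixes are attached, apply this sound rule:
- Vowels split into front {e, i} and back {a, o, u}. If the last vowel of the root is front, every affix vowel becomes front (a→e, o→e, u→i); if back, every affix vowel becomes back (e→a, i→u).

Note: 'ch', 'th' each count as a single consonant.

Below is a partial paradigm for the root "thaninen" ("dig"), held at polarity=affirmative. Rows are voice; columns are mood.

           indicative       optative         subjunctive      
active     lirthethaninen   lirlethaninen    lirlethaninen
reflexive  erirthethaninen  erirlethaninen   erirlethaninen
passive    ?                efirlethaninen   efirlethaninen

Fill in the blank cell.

efirthethaninen

Attach mood indicative the- → thethaninen.
Attach polarity affirmative ir- → irthethaninen.
Attach voice passive of- → ofirthethaninen.
Apply vowel harmony: ofirthethaninen → efirthethaninen.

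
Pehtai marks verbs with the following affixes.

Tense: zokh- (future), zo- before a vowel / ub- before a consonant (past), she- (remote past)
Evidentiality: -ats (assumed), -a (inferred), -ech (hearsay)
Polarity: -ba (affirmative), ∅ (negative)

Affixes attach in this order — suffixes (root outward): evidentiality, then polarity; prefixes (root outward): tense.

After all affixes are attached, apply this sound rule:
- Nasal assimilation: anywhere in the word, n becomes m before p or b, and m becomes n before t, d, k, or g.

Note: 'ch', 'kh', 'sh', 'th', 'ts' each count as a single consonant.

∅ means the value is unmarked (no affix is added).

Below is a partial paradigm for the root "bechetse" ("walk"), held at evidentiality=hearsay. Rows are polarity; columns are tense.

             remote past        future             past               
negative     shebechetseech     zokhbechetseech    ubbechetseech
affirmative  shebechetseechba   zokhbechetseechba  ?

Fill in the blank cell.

Attach tense past ub- (before consonant 'b') → ubbechetse.
Attach evidentiality hearsay -ech → ubbechetseech.
Attach polarity affirmative -ba → ubbechetseechba.
Nasal assimilation: no change.

ubbechetseechba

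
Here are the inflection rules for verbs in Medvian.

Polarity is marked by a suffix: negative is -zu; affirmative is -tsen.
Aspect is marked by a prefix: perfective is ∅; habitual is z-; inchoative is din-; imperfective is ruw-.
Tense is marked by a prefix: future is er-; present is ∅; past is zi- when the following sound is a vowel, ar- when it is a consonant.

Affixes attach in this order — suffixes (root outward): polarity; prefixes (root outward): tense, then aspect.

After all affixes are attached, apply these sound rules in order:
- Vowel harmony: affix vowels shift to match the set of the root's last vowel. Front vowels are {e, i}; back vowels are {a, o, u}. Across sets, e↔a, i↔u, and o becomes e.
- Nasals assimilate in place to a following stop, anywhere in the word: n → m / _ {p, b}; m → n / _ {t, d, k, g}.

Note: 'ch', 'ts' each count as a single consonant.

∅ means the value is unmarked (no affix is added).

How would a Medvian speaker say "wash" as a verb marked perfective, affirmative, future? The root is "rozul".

Attach tense future er- → errozul.
aspect = perfective: zero marking, form stays errozul.
Attach polarity affirmative -tsen → errozultsen.
Apply vowel harmony: errozultsen → arrozultsan.
Nasal assimilation: no change.

arrozultsan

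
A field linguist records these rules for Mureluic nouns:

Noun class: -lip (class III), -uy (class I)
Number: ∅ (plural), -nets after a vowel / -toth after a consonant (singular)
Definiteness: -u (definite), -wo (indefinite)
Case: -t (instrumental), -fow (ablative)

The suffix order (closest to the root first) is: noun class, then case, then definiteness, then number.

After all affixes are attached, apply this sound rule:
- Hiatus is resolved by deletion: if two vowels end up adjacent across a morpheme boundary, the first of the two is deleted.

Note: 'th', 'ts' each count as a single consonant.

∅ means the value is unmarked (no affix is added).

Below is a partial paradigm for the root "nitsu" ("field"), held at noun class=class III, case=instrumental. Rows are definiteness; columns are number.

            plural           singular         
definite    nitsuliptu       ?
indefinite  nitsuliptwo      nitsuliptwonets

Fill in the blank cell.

nitsuliptunets

Attach noun class class III -lip → nitsulip.
Attach case instrumental -t → nitsulipt.
Attach definiteness definite -u → nitsuliptu.
Attach number singular -nets (after vowel 'u') → nitsuliptunets.
Vowel deletion: no change.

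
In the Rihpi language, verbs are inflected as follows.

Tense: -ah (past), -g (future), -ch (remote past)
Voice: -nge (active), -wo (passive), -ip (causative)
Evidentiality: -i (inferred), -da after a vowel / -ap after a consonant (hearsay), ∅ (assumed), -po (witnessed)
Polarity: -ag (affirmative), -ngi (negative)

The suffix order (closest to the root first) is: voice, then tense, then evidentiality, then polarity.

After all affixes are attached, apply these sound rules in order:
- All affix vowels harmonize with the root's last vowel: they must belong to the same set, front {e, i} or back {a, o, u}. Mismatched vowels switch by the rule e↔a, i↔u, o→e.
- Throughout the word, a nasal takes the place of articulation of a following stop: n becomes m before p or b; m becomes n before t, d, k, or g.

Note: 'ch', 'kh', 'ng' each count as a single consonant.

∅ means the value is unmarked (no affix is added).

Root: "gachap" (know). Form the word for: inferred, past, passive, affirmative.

gachapwoahuag

Attach voice passive -wo → gachapwo.
Attach tense past -ah → gachapwoah.
Attach evidentiality inferred -i → gachapwoahi.
Attach polarity affirmative -ag → gachapwoahiag.
Apply vowel harmony: gachapwoahiag → gachapwoahuag.
Nasal assimilation: no change.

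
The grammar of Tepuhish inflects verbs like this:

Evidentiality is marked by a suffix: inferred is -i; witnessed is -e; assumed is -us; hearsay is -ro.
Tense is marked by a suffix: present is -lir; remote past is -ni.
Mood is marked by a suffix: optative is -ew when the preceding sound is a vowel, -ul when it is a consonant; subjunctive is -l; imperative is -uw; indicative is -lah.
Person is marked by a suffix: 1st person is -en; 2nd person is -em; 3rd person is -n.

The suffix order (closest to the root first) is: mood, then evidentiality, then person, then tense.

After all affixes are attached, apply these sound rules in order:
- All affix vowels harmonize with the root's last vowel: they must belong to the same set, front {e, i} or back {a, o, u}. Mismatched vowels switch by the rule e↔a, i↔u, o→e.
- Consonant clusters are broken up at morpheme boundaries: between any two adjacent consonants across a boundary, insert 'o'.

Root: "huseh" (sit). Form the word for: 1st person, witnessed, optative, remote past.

husehileenoni

Attach mood optative -ul (after consonant 'h') → husehul.
Attach evidentiality witnessed -e → husehule.
Attach person 1st person -en → husehuleen.
Attach tense remote past -ni → husehuleenni.
Apply vowel harmony: husehuleenni → husehileenni.
Apply epenthesis: husehileenni → husehileenoni.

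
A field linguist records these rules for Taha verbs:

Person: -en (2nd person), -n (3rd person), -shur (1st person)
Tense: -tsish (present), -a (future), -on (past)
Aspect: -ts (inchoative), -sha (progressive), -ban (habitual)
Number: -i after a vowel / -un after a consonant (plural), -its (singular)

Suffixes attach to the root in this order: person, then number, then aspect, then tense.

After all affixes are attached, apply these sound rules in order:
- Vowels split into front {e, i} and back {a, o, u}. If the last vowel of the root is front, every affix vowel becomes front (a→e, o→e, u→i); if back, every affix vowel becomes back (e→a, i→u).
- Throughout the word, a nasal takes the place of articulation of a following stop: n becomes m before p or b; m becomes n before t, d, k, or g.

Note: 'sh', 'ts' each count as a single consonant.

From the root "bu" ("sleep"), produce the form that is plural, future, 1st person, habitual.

bushurumbana

Attach person 1st person -shur → bushur.
Attach number plural -un (after consonant 'r') → bushurun.
Attach aspect habitual -ban → bushurunban.
Attach tense future -a → bushurunbana.
Vowel harmony: no change.
Apply nasal assimilation: bushurunbana → bushurumbana.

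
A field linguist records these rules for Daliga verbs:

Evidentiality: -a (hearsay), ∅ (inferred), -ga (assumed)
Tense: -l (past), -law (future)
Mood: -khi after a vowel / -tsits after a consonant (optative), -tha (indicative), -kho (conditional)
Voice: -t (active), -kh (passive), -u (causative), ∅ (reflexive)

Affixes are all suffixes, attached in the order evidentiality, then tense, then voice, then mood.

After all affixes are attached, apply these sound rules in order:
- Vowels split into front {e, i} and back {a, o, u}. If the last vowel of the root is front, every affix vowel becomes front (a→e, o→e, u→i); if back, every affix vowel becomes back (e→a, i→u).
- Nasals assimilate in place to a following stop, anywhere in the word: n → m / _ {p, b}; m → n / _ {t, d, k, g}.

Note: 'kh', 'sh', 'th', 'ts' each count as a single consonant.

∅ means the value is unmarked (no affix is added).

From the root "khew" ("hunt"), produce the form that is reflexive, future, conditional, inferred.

khewlewkhe

evidentiality = inferred: zero marking, form stays khew.
Attach tense future -law → khewlaw.
voice = reflexive: zero marking, form stays khewlaw.
Attach mood conditional -kho → khewlawkho.
Apply vowel harmony: khewlawkho → khewlewkhe.
Nasal assimilation: no change.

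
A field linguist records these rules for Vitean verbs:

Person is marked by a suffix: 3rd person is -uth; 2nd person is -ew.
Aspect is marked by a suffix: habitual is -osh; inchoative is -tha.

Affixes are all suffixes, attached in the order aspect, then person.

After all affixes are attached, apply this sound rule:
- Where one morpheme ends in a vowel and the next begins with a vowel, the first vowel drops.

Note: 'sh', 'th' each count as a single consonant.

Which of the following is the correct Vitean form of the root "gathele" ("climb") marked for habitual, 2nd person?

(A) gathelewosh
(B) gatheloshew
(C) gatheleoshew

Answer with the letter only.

Attach aspect habitual -osh → gatheleosh.
Attach person 2nd person -ew → gatheleoshew.
Apply vowel deletion: gatheleoshew → gatheloshew.
So the correct form is gatheloshew, option (B).
(C) gatheleoshew is wrong: it fails to apply the sound rule(s).
(A) gathelewosh is wrong: it has the affixes in the wrong order.

B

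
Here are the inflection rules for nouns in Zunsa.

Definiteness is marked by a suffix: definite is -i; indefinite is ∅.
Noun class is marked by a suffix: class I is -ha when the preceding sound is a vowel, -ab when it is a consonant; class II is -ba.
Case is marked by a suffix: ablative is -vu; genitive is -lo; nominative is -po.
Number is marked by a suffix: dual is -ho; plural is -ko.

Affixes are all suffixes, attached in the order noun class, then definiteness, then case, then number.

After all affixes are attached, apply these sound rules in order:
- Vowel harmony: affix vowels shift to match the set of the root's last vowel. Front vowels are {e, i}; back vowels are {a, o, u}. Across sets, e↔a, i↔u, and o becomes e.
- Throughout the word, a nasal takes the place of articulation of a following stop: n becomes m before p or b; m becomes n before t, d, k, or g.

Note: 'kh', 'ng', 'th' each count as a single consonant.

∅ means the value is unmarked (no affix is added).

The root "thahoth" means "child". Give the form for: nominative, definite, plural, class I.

thahothabupoko

Attach noun class class I -ab (after consonant 'th') → thahothab.
Attach definiteness definite -i → thahothabi.
Attach case nominative -po → thahothabipo.
Attach number plural -ko → thahothabipoko.
Apply vowel harmony: thahothabipoko → thahothabupoko.
Nasal assimilation: no change.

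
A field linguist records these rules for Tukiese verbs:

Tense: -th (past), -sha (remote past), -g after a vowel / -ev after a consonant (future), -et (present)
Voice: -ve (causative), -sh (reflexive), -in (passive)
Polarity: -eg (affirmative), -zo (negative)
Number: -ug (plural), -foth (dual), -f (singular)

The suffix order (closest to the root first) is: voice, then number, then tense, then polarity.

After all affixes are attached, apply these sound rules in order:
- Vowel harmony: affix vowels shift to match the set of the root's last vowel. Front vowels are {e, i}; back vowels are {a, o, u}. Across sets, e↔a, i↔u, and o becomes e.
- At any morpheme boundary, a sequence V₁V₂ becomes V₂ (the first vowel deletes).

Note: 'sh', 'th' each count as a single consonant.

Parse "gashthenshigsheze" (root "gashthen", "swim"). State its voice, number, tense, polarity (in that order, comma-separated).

reflexive, plural, remote past, negative

Segment: gashthen-sh-ug-sha-zo.
voice: -sh → reflexive.
number: -ug → plural.
tense: -sha → remote past.
polarity: -zo → negative.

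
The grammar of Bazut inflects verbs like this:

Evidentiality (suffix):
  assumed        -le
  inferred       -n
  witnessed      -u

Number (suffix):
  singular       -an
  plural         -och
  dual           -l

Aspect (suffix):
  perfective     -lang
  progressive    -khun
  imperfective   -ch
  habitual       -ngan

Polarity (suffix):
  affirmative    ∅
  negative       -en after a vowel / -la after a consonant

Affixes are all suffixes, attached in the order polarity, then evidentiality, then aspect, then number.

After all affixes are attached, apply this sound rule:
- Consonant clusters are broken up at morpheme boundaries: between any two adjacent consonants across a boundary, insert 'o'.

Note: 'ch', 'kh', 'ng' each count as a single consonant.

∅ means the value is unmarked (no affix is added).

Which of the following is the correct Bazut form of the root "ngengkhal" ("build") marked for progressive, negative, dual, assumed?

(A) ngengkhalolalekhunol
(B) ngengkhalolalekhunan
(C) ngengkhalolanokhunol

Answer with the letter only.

A

Attach polarity negative -la (after consonant 'l') → ngengkhalla.
Attach evidentiality assumed -le → ngengkhallale.
Attach aspect progressive -khun → ngengkhallalekhun.
Attach number dual -l → ngengkhallalekhunl.
Apply epenthesis: ngengkhallalekhunl → ngengkhalolalekhunol.
So the correct form is ngengkhalolalekhunol, option (A).
(B) ngengkhalolalekhunan is wrong: it uses singular instead of dual for number.
(C) ngengkhalolanokhunol is wrong: it uses inferred instead of assumed for evidentiality.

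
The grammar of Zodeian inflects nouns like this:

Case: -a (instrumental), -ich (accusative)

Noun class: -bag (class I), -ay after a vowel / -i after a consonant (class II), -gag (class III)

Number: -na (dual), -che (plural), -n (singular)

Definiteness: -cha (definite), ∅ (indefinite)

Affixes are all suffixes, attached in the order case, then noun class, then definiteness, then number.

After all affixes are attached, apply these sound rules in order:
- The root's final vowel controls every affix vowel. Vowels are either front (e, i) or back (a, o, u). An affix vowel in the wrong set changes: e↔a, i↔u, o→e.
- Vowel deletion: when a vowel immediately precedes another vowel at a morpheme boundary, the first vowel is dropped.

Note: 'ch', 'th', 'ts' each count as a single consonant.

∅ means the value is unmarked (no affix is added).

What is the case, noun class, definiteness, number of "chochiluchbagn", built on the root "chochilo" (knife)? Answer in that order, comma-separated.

Segment: chochilo-ich-bag-n.
case: -ich → accusative.
noun class: -bag → class I.
definiteness: ∅ → indefinite.
number: -n → singular.

accusative, class I, indefinite, singular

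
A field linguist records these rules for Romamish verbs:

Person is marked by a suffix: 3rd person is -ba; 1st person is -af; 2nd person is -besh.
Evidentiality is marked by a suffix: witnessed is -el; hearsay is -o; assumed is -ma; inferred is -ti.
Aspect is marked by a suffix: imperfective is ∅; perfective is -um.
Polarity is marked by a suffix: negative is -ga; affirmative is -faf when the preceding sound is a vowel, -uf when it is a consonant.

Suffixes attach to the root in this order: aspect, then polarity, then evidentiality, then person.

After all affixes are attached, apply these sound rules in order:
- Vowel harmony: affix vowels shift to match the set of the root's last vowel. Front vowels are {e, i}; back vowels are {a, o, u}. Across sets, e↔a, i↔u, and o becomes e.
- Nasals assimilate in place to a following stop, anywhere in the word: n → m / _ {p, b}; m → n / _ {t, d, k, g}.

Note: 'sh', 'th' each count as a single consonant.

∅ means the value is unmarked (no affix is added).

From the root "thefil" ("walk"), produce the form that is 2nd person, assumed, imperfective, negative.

thefilgemebesh

aspect = imperfective: zero marking, form stays thefil.
Attach polarity negative -ga → thefilga.
Attach evidentiality assumed -ma → thefilgama.
Attach person 2nd person -besh → thefilgamabesh.
Apply vowel harmony: thefilgamabesh → thefilgemebesh.
Nasal assimilation: no change.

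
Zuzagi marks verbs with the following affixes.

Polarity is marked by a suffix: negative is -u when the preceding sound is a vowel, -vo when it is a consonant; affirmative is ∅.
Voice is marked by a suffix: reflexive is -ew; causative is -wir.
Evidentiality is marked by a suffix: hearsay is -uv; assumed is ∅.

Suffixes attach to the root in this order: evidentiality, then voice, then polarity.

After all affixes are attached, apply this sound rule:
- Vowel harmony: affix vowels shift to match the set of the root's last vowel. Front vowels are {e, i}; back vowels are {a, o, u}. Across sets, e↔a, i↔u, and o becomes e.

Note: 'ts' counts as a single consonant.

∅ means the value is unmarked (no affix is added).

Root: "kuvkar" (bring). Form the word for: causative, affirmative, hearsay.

kuvkaruvwur

Attach evidentiality hearsay -uv → kuvkaruv.
Attach voice causative -wir → kuvkaruvwir.
polarity = affirmative: zero marking, form stays kuvkaruvwir.
Apply vowel harmony: kuvkaruvwir → kuvkaruvwur.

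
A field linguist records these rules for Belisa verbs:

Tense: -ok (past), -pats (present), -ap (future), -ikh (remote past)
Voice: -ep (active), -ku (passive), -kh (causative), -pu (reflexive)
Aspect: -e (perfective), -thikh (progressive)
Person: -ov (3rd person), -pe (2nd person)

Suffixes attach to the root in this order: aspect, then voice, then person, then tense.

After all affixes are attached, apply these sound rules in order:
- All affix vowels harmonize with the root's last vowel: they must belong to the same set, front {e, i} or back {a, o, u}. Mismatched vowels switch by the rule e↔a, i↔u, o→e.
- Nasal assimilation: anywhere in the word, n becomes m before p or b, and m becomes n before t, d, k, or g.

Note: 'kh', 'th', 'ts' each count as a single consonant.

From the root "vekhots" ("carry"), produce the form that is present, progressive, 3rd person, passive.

vekhotsthukhkuovpats

Attach aspect progressive -thikh → vekhotsthikh.
Attach voice passive -ku → vekhotsthikhku.
Attach person 3rd person -ov → vekhotsthikhkuov.
Attach tense present -pats → vekhotsthikhkuovpats.
Apply vowel harmony: vekhotsthikhkuovpats → vekhotsthukhkuovpats.
Nasal assimilation: no change.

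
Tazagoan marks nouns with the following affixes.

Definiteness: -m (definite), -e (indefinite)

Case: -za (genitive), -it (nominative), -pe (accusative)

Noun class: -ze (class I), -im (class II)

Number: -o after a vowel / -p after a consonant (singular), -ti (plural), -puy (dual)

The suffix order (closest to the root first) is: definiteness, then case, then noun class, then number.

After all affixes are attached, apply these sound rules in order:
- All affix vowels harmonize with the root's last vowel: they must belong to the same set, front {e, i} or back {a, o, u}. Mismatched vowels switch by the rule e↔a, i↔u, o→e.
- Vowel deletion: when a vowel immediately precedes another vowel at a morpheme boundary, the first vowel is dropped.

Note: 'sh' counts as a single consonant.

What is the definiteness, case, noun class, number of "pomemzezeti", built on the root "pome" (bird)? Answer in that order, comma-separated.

definite, genitive, class I, plural

Segment: pome-m-za-ze-ti.
definiteness: -m → definite.
case: -za → genitive.
noun class: -ze → class I.
number: -ti → plural.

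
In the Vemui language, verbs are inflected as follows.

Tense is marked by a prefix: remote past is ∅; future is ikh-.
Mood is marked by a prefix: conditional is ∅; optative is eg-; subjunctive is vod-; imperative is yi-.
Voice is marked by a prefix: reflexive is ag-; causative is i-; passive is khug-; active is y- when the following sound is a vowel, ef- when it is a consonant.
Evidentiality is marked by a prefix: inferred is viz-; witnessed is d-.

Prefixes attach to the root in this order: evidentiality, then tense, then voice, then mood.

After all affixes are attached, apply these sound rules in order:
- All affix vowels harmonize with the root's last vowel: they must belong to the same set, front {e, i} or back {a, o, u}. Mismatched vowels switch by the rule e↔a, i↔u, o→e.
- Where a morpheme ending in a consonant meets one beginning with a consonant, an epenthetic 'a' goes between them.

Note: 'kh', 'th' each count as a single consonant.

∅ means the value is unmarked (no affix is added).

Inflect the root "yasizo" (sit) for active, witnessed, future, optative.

Attach evidentiality witnessed d- → dyasizo.
Attach tense future ikh- → ikhdyasizo.
Attach voice active y- (before vowel 'i') → yikhdyasizo.
Attach mood optative eg- → egyikhdyasizo.
Apply vowel harmony: egyikhdyasizo → agyukhdyasizo.
Apply epenthesis: agyukhdyasizo → agayukhadayasizo.

agayukhadayasizo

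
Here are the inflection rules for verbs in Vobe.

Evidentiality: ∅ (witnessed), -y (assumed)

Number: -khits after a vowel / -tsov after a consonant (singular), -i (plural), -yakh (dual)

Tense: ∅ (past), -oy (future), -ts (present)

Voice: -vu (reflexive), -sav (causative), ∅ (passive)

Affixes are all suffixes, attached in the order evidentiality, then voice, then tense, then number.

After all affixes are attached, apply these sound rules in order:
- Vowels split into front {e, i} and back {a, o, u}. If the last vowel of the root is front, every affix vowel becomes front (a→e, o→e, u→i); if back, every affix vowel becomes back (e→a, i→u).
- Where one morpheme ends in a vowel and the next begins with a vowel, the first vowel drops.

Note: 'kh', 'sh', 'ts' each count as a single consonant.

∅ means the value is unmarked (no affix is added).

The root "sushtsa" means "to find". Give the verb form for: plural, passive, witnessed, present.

sushtsatsu

evidentiality = witnessed: zero marking, form stays sushtsa.
voice = passive: zero marking, form stays sushtsa.
Attach tense present -ts → sushtsats.
Attach number plural -i → sushtsatsi.
Apply vowel harmony: sushtsatsi → sushtsatsu.
Vowel deletion: no change.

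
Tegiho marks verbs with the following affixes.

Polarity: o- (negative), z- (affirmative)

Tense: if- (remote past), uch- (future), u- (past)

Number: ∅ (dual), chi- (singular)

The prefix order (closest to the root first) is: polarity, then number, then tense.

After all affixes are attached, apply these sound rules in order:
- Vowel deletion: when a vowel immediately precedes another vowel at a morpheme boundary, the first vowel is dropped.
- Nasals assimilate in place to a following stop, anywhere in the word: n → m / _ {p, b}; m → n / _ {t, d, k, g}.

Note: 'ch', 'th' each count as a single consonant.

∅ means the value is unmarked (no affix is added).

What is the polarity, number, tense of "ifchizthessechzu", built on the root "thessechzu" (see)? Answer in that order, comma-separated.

affirmative, singular, remote past

Segment: if-chi-z-thessechzu.
polarity: z- → affirmative.
number: chi- → singular.
tense: if- → remote past.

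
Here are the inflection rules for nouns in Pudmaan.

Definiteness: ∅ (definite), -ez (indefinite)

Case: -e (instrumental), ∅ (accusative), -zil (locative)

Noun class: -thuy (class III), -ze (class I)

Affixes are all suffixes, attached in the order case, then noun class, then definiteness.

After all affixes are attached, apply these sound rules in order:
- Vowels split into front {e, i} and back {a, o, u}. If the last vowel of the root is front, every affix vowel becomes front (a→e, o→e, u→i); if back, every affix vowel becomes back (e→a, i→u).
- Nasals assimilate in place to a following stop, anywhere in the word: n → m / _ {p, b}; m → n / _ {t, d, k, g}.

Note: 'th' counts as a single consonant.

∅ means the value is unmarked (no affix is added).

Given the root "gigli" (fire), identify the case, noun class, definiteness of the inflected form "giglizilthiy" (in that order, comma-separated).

Segment: gigli-zil-thuy.
case: -zil → locative.
noun class: -thuy → class III.
definiteness: ∅ → definite.

locative, class III, definite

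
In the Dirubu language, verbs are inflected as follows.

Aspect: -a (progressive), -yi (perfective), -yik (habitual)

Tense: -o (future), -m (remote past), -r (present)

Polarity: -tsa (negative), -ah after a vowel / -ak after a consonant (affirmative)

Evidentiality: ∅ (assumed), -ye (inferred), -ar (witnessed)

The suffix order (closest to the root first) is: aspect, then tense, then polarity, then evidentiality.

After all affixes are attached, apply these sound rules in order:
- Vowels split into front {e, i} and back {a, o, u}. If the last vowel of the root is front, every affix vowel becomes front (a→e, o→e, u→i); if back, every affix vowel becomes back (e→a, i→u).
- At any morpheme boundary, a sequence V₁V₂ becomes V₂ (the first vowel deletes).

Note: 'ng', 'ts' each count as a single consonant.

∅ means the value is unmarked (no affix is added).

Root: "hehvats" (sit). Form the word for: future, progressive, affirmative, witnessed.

hehvatsahar

Attach aspect progressive -a → hehvatsa.
Attach tense future -o → hehvatsao.
Attach polarity affirmative -ah (after vowel 'o') → hehvatsaoah.
Attach evidentiality witnessed -ar → hehvatsaoahar.
Vowel harmony: no change.
Apply vowel deletion: hehvatsaoahar → hehvatsahar.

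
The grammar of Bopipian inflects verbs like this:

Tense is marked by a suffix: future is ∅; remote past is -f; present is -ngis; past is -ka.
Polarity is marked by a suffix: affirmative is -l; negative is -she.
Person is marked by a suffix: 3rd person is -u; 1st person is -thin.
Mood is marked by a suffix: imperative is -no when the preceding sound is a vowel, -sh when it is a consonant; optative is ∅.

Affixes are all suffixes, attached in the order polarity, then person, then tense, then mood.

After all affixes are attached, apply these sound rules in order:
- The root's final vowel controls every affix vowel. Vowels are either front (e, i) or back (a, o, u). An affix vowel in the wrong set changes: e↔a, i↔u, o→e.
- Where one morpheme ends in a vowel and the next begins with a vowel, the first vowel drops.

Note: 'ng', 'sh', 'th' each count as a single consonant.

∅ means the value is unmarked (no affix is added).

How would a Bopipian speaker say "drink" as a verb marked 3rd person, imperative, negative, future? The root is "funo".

funoshuno

Attach polarity negative -she → funoshe.
Attach person 3rd person -u → funosheu.
tense = future: zero marking, form stays funosheu.
Attach mood imperative -no (after vowel 'u') → funosheuno.
Apply vowel harmony: funosheuno → funoshauno.
Apply vowel deletion: funoshauno → funoshuno.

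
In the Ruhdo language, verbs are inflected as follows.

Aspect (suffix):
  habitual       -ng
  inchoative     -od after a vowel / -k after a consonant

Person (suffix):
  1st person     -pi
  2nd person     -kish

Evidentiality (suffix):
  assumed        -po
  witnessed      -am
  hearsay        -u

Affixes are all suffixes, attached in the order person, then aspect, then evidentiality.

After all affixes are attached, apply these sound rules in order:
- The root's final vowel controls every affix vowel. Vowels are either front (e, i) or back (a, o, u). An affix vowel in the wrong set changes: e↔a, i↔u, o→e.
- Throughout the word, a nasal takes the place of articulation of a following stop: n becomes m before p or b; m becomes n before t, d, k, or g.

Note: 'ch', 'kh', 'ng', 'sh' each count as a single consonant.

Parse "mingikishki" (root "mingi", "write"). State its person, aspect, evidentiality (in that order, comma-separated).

2nd person, inchoative, hearsay

Segment: mingi-kish-k-u.
person: -kish → 2nd person.
aspect: -od/k → inchoative.
evidentiality: -u → hearsay.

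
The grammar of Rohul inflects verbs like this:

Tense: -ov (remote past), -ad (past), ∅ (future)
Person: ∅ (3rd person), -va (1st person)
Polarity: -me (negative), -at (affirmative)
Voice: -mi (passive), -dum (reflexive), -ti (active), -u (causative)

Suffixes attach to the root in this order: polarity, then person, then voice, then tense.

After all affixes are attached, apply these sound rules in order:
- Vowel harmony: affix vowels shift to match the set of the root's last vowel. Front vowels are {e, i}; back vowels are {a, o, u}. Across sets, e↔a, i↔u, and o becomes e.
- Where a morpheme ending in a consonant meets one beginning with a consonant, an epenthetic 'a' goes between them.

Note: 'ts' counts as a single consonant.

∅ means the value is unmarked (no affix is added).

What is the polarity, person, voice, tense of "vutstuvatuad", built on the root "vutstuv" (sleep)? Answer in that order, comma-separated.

Segment: vutstuv-at-u-ad.
polarity: -at → affirmative.
person: ∅ → 3rd person.
voice: -u → causative.
tense: -ad → past.

affirmative, 3rd person, causative, past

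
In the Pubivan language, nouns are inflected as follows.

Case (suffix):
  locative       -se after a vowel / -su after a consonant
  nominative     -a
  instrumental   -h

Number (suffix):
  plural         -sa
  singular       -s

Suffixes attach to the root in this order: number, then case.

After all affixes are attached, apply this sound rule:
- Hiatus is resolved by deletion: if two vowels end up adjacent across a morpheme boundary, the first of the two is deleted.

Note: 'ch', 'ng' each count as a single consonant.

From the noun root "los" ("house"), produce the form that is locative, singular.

Attach number singular -s → loss.
Attach case locative -su (after consonant 's') → losssu.
Vowel deletion: no change.

losssu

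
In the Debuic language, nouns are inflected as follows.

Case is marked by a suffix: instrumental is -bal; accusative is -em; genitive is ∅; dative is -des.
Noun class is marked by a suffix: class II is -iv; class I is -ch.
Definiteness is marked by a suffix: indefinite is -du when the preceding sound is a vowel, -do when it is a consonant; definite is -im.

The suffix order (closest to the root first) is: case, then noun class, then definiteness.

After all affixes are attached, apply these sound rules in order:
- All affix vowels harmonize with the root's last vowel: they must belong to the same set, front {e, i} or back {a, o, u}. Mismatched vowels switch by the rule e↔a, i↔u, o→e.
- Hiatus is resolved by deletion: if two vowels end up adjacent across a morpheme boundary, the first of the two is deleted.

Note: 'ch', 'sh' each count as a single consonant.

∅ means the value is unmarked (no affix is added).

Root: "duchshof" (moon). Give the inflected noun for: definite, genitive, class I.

case = genitive: zero marking, form stays duchshof.
Attach noun class class I -ch → duchshofch.
Attach definiteness definite -im → duchshofchim.
Apply vowel harmony: duchshofchim → duchshofchum.
Vowel deletion: no change.

duchshofchum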